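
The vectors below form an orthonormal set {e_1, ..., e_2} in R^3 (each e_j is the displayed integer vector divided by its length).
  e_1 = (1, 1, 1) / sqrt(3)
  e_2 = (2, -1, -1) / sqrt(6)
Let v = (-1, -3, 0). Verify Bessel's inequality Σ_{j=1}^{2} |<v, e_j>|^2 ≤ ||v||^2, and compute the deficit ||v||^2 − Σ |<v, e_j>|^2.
Σ |<v, e_j>|^2 = 11/2; ||v||^2 = 10; deficit = 9/2

Write each e_j = u_j / sqrt(<u_j, u_j>) where u_j is the displayed integer vector. Then <v, e_j> = <v, u_j> / sqrt(<u_j, u_j>), so |<v, e_j>|^2 = <v, u_j>^2 / <u_j, u_j>.
Coefficients: <v, e_1> = -4/sqrt(3), <v, e_2> = 1/sqrt(6).
Square and sum: Σ |<v, e_j>|^2 = 11/2.
Compute ||v||^2 = v·v = 10.
Deficit = 10 − 11/2 = 9/2 ≥ 0, confirming Bessel's inequality. (The deficit equals ||v − Σ <v,e_j> e_j||^2, the squared distance from v to span{e_j}.)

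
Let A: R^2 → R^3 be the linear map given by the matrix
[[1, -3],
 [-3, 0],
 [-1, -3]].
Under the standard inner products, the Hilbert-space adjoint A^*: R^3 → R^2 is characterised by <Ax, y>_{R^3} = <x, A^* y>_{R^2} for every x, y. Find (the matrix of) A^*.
A^* = A^T =
[[1, -3, -1],
 [-3, 0, -3]]

For real matrices with standard dot products, the defining identity <Ax, y> = <x, A^* y> gives (Ax)^T y = x^T (A^*) y, i.e. x^T A^T y = x^T (A^*) y. Since this holds for all x, y, we must have A^* = A^T. Therefore
A^* =
[[1, -3, -1],
 [-3, 0, -3]].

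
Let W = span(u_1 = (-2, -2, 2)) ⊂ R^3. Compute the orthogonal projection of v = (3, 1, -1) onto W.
proj_W(v) = (5/3, 5/3, -5/3)

Set up U = [u_1 | ... | u_1] ∈ R^(3×1). The projector onto W = col(U) is P = U (U^T U)^(-1) U^T.
Compute U^T U =
  [12],
and U^T v = (-10).
Solve U^T U · c = U^T v for the coefficients: c = (-5/6). The projection is proj_W(v) = U c.
Check: (v - proj_W(v)) · u_1 = 0  (should be 0).
Result: proj_W(v) = (5/3, 5/3, -5/3).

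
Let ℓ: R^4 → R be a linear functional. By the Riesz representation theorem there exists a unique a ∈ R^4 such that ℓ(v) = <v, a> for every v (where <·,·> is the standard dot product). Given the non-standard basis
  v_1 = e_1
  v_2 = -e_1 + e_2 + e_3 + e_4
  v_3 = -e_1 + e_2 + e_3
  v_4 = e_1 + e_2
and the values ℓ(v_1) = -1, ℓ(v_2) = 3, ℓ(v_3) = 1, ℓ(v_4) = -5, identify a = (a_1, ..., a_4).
a = (-1, -4, 4, 2)

Write a = (a_1, ..., a_4) in the standard basis. For each basis vector v_i, ℓ(v_i) = <v_i, a> is a linear equation in the a_j's. Collect the n equations into a matrix system V a = ℓ, where row i of V is v_i (expressed in the standard basis). Since V is invertible (lower-triangular with 1s on the diagonal, up to permutation), solve by back-substitution:
  V =
[[1, 0, 0, 0],
 [-1, 1, 1, 1],
 [-1, 1, 1, 0],
 [1, 1, 0, 0]]
  V a = (-1, 3, 1, -5)
Solving gives a = (-1, -4, 4, 2).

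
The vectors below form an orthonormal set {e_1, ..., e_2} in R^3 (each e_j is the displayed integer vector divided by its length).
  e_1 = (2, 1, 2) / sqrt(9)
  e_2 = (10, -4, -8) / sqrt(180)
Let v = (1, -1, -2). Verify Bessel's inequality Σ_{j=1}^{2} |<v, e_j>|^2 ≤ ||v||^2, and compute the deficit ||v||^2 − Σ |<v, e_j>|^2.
Σ |<v, e_j>|^2 = 6; ||v||^2 = 6; deficit = 0

Write each e_j = u_j / sqrt(<u_j, u_j>) where u_j is the displayed integer vector. Then <v, e_j> = <v, u_j> / sqrt(<u_j, u_j>), so |<v, e_j>|^2 = <v, u_j>^2 / <u_j, u_j>.
Coefficients: <v, e_1> = -3/sqrt(9), <v, e_2> = 30/sqrt(180).
Square and sum: Σ |<v, e_j>|^2 = 6.
Compute ||v||^2 = v·v = 6.
Deficit = 6 − 6 = 0 ≥ 0, confirming Bessel's inequality. (The deficit equals ||v − Σ <v,e_j> e_j||^2, the squared distance from v to span{e_j}.)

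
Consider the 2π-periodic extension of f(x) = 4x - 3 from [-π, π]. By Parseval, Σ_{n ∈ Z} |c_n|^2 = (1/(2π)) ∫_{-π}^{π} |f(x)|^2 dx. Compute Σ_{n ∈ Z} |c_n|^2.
Σ |c_n|^2 = 16π^2/3 + 9

Expand and integrate term by term over [-π, π]:
  ∫ (4x)^2 dx = 16·(2π^3/3); ∫ 2·4·(-3)·x dx = 0 (odd integrand); ∫ (-3)^2 dx = 9·2π.
So (1/(2π)) ∫_{-π}^{π} (4x - 3)^2 dx = 16π^2/3 + 9 = 16π^2/3 + 9.
Parseval ⇒ Σ |c_n|^2 = 16π^2/3 + 9.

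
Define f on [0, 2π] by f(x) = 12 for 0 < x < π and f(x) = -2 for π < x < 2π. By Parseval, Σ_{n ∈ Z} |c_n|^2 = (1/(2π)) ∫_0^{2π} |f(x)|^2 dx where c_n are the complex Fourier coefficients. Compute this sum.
Σ |c_n|^2 = 74

Parseval equates the L^2 energy of f (normalised by 1/(2π)) with the ℓ^2 sum of its Fourier coefficients: (1/(2π)) ∫_0^{2π} |f|^2 = Σ |c_n|^2.
Compute the left side: (1/(2π)) [∫_0^π 12^2 dx + ∫_π^{2π} (-2)^2 dx] = (1/(2π)) · (144π + 4π) = (144 + 4)/2 = 74.
So Σ_{n ∈ Z} |c_n|^2 = 74.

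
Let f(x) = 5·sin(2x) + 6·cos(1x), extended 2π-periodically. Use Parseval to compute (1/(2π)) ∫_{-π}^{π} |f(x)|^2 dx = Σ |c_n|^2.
Σ |c_n|^2 = 61/2

Expand |f|^2 and use orthogonality of {sin(nx), cos(mx)} on [-π, π]:
  ∫_{-π}^{π} sin(nx)^2 dx = π, ∫ cos(mx)^2 dx = π, and cross terms integrate to 0.
So ∫_{-π}^{π} f(x)^2 dx = 5^2 · π + 6^2 · π = (25 + 36)π.
Divide by 2π: (25 + 36)/2 = 61/2.
By Parseval, this equals Σ |c_n|^2.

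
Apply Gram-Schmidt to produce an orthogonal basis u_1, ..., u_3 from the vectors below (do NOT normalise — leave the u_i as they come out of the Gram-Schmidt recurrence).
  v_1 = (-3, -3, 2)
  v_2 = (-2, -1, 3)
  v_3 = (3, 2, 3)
Orthogonal basis:
  u_1 = (-3, -3, 2)
  u_2 = (1/22, 23/22, 18/11)
  u_3 = (140/83, -100/83, 60/83)

Apply the Gram-Schmidt recurrence
  u_1 = v_1
  u_i = v_i − Σ_{j<i} ((v_i · u_j) / (u_j · u_j)) · u_j.

Step by step this gives:
  u_1 = (-3, -3, 2)
  u_2 = (1/22, 23/22, 18/11)
  u_3 = (140/83, -100/83, 60/83)

Orthogonality check:
  u_2 · u_1 = 0 (should be 0)
  u_3 · u_1 = 0 (should be 0)
  u_3 · u_2 = 0 (should be 0)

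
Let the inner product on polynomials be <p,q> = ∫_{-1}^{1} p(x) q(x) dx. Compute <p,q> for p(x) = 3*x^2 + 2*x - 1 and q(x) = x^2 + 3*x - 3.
<p,q> = 68/15

Expand the product: p(x)·q(x) = 3*x^4 + 11*x^3 - 4*x^2 - 9*x + 3.
∫_{-1}^{1} of each monomial x^k gives [2/(k+1) if k even, 0 if k odd]. Integrating term-by-term (or equivalently evaluating the antiderivative F(x) = 3*x^5/5 + 11*x^4/4 - 4*x^3/3 - 9*x^2/2 + 3*x at the endpoints):
  F(1) − F(−1) = 31/60 − (-241/60) = 68/15.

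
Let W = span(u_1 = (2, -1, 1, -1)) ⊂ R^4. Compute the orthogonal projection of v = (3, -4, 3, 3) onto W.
proj_W(v) = (20/7, -10/7, 10/7, -10/7)

Set up U = [u_1 | ... | u_1] ∈ R^(4×1). The projector onto W = col(U) is P = U (U^T U)^(-1) U^T.
Compute U^T U =
  [7],
and U^T v = (10).
Solve U^T U · c = U^T v for the coefficients: c = (10/7). The projection is proj_W(v) = U c.
Check: (v - proj_W(v)) · u_1 = 0  (should be 0).
Result: proj_W(v) = (20/7, -10/7, 10/7, -10/7).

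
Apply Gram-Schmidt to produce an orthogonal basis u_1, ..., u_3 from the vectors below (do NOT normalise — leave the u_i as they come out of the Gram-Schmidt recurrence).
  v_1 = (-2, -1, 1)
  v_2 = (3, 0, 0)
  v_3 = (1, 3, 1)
Orthogonal basis:
  u_1 = (-2, -1, 1)
  u_2 = (1, -1, 1)
  u_3 = (0, 2, 2)

Apply the Gram-Schmidt recurrence
  u_1 = v_1
  u_i = v_i − Σ_{j<i} ((v_i · u_j) / (u_j · u_j)) · u_j.

Step by step this gives:
  u_1 = (-2, -1, 1)
  u_2 = (1, -1, 1)
  u_3 = (0, 2, 2)

Orthogonality check:
  u_2 · u_1 = 0 (should be 0)
  u_3 · u_1 = 0 (should be 0)
  u_3 · u_2 = 0 (should be 0)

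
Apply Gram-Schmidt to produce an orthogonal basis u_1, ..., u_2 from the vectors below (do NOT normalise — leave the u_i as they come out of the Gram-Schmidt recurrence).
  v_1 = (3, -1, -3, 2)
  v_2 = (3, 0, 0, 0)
Orthogonal basis:
  u_1 = (3, -1, -3, 2)
  u_2 = (42/23, 9/23, 27/23, -18/23)

Apply the Gram-Schmidt recurrence
  u_1 = v_1
  u_i = v_i − Σ_{j<i} ((v_i · u_j) / (u_j · u_j)) · u_j.

Step by step this gives:
  u_1 = (3, -1, -3, 2)
  u_2 = (42/23, 9/23, 27/23, -18/23)

Orthogonality check:
  u_2 · u_1 = 0 (should be 0)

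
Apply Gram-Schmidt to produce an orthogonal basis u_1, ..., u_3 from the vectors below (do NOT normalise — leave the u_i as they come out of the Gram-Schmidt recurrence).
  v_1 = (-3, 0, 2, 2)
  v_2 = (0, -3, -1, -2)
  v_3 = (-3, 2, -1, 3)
Orthogonal basis:
  u_1 = (-3, 0, 2, 2)
  u_2 = (-18/17, -3, -5/17, -22/17)
  u_3 = (-129/101, 77/202, -543/202, 78/101)

Apply the Gram-Schmidt recurrence
  u_1 = v_1
  u_i = v_i − Σ_{j<i} ((v_i · u_j) / (u_j · u_j)) · u_j.

Step by step this gives:
  u_1 = (-3, 0, 2, 2)
  u_2 = (-18/17, -3, -5/17, -22/17)
  u_3 = (-129/101, 77/202, -543/202, 78/101)

Orthogonality check:
  u_2 · u_1 = 0 (should be 0)
  u_3 · u_1 = 0 (should be 0)
  u_3 · u_2 = 0 (should be 0)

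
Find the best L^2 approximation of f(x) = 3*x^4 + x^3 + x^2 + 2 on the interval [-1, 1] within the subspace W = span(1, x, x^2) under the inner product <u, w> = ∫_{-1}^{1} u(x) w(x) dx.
g(x) = 25*x^2/7 + 3*x/5 + 61/35

The best approximation g ∈ W is the orthogonal projection of f onto W. Writing g = a_0 + a_1 x + a_2 x^2, the coefficients solve the normal equations G · a = b where
  G_{ij} = <φ_i, φ_j> and b_i = <f, φ_i>, with φ_0 = 1, φ_1 = x, φ_2 = x^2.
G =
  [2, 0, 2/3]
  [0, 2/3, 0]
  [2/3, 0, 2/5],
b = (88/15, 2/5, 272/105).
Solving gives a_0 = 61/35, a_1 = 3/5, a_2 = 25/7, so
  g(x) = 25*x^2/7 + 3*x/5 + 61/35.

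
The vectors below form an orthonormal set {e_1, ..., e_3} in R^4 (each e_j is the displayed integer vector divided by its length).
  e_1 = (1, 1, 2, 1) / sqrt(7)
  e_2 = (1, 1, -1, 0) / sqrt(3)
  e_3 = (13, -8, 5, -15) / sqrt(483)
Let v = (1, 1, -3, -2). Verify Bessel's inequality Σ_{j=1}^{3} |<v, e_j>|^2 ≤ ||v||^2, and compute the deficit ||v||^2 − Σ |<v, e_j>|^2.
Σ |<v, e_j>|^2 = 329/23; ||v||^2 = 15; deficit = 16/23

Write each e_j = u_j / sqrt(<u_j, u_j>) where u_j is the displayed integer vector. Then <v, e_j> = <v, u_j> / sqrt(<u_j, u_j>), so |<v, e_j>|^2 = <v, u_j>^2 / <u_j, u_j>.
Coefficients: <v, e_1> = -6/sqrt(7), <v, e_2> = 5/sqrt(3), <v, e_3> = 20/sqrt(483).
Square and sum: Σ |<v, e_j>|^2 = 329/23.
Compute ||v||^2 = v·v = 15.
Deficit = 15 − 329/23 = 16/23 ≥ 0, confirming Bessel's inequality. (The deficit equals ||v − Σ <v,e_j> e_j||^2, the squared distance from v to span{e_j}.)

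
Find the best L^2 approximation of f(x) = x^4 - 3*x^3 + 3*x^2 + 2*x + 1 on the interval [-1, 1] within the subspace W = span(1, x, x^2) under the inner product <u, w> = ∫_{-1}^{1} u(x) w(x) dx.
g(x) = 27*x^2/7 + x/5 + 32/35

The best approximation g ∈ W is the orthogonal projection of f onto W. Writing g = a_0 + a_1 x + a_2 x^2, the coefficients solve the normal equations G · a = b where
  G_{ij} = <φ_i, φ_j> and b_i = <f, φ_i>, with φ_0 = 1, φ_1 = x, φ_2 = x^2.
G =
  [2, 0, 2/3]
  [0, 2/3, 0]
  [2/3, 0, 2/5],
b = (22/5, 2/15, 226/105).
Solving gives a_0 = 32/35, a_1 = 1/5, a_2 = 27/7, so
  g(x) = 27*x^2/7 + x/5 + 32/35.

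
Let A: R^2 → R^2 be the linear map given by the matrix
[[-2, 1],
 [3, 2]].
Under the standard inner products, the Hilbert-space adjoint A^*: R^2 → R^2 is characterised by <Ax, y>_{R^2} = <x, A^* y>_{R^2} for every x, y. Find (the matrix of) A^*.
A^* = A^T =
[[-2, 3],
 [1, 2]]

For real matrices with standard dot products, the defining identity <Ax, y> = <x, A^* y> gives (Ax)^T y = x^T (A^*) y, i.e. x^T A^T y = x^T (A^*) y. Since this holds for all x, y, we must have A^* = A^T. Therefore
A^* =
[[-2, 3],
 [1, 2]].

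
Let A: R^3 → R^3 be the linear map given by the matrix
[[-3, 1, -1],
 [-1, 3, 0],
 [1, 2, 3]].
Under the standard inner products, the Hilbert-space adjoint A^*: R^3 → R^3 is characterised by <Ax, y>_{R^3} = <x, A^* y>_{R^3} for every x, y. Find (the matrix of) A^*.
A^* = A^T =
[[-3, -1, 1],
 [1, 3, 2],
 [-1, 0, 3]]

For real matrices with standard dot products, the defining identity <Ax, y> = <x, A^* y> gives (Ax)^T y = x^T (A^*) y, i.e. x^T A^T y = x^T (A^*) y. Since this holds for all x, y, we must have A^* = A^T. Therefore
A^* =
[[-3, -1, 1],
 [1, 3, 2],
 [-1, 0, 3]].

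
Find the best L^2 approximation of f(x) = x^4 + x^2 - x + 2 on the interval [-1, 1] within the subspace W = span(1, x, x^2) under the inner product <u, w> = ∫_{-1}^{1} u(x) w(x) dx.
g(x) = 13*x^2/7 - x + 67/35

The best approximation g ∈ W is the orthogonal projection of f onto W. Writing g = a_0 + a_1 x + a_2 x^2, the coefficients solve the normal equations G · a = b where
  G_{ij} = <φ_i, φ_j> and b_i = <f, φ_i>, with φ_0 = 1, φ_1 = x, φ_2 = x^2.
G =
  [2, 0, 2/3]
  [0, 2/3, 0]
  [2/3, 0, 2/5],
b = (76/15, -2/3, 212/105).
Solving gives a_0 = 67/35, a_1 = -1, a_2 = 13/7, so
  g(x) = 13*x^2/7 - x + 67/35.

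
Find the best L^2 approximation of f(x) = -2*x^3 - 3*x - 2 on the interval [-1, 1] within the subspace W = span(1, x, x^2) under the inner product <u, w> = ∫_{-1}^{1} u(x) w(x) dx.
g(x) = -21*x/5 - 2

The best approximation g ∈ W is the orthogonal projection of f onto W. Writing g = a_0 + a_1 x + a_2 x^2, the coefficients solve the normal equations G · a = b where
  G_{ij} = <φ_i, φ_j> and b_i = <f, φ_i>, with φ_0 = 1, φ_1 = x, φ_2 = x^2.
G =
  [2, 0, 2/3]
  [0, 2/3, 0]
  [2/3, 0, 2/5],
b = (-4, -14/5, -4/3).
Solving gives a_0 = -2, a_1 = -21/5, a_2 = 0, so
  g(x) = -21*x/5 - 2.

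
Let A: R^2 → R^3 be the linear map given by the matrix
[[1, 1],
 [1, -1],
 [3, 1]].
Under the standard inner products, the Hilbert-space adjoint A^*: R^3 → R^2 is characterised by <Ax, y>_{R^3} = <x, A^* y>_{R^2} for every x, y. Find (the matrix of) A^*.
A^* = A^T =
[[1, 1, 3],
 [1, -1, 1]]

For real matrices with standard dot products, the defining identity <Ax, y> = <x, A^* y> gives (Ax)^T y = x^T (A^*) y, i.e. x^T A^T y = x^T (A^*) y. Since this holds for all x, y, we must have A^* = A^T. Therefore
A^* =
[[1, 1, 3],
 [1, -1, 1]].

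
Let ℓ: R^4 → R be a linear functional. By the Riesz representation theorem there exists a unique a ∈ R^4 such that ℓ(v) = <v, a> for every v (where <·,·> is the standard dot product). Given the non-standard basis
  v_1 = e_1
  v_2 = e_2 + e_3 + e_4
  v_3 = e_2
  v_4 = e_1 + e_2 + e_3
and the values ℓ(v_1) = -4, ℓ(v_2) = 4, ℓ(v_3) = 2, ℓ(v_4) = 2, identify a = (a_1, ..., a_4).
a = (-4, 2, 4, -2)

Write a = (a_1, ..., a_4) in the standard basis. For each basis vector v_i, ℓ(v_i) = <v_i, a> is a linear equation in the a_j's. Collect the n equations into a matrix system V a = ℓ, where row i of V is v_i (expressed in the standard basis). Since V is invertible (lower-triangular with 1s on the diagonal, up to permutation), solve by back-substitution:
  V =
[[1, 0, 0, 0],
 [0, 1, 1, 1],
 [0, 1, 0, 0],
 [1, 1, 1, 0]]
  V a = (-4, 4, 2, 2)
Solving gives a = (-4, 2, 4, -2).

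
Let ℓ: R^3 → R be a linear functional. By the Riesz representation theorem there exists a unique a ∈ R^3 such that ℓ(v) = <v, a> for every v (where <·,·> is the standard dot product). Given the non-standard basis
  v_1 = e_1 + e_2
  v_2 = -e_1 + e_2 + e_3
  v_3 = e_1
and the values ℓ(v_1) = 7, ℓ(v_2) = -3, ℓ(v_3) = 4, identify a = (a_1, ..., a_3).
a = (4, 3, -2)

Write a = (a_1, ..., a_3) in the standard basis. For each basis vector v_i, ℓ(v_i) = <v_i, a> is a linear equation in the a_j's. Collect the n equations into a matrix system V a = ℓ, where row i of V is v_i (expressed in the standard basis). Since V is invertible (lower-triangular with 1s on the diagonal, up to permutation), solve by back-substitution:
  V =
[[1, 1, 0],
 [-1, 1, 1],
 [1, 0, 0]]
  V a = (7, -3, 4)
Solving gives a = (4, 3, -2).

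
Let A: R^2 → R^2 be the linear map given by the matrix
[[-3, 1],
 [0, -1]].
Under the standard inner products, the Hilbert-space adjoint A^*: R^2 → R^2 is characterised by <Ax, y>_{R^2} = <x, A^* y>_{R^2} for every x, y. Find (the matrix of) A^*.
A^* = A^T =
[[-3, 0],
 [1, -1]]

For real matrices with standard dot products, the defining identity <Ax, y> = <x, A^* y> gives (Ax)^T y = x^T (A^*) y, i.e. x^T A^T y = x^T (A^*) y. Since this holds for all x, y, we must have A^* = A^T. Therefore
A^* =
[[-3, 0],
 [1, -1]].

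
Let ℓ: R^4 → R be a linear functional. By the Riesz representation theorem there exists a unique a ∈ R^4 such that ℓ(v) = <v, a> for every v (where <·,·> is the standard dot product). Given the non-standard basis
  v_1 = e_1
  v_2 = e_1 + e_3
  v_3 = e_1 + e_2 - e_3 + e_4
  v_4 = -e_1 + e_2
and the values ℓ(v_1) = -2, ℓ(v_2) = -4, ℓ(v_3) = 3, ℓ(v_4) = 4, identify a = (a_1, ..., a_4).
a = (-2, 2, -2, 1)

Write a = (a_1, ..., a_4) in the standard basis. For each basis vector v_i, ℓ(v_i) = <v_i, a> is a linear equation in the a_j's. Collect the n equations into a matrix system V a = ℓ, where row i of V is v_i (expressed in the standard basis). Since V is invertible (lower-triangular with 1s on the diagonal, up to permutation), solve by back-substitution:
  V =
[[1, 0, 0, 0],
 [1, 0, 1, 0],
 [1, 1, -1, 1],
 [-1, 1, 0, 0]]
  V a = (-2, -4, 3, 4)
Solving gives a = (-2, 2, -2, 1).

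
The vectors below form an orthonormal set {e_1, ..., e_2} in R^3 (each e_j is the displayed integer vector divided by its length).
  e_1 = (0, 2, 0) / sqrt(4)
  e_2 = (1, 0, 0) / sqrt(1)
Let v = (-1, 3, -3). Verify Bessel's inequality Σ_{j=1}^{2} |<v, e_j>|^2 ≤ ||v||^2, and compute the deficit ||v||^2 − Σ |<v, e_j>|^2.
Σ |<v, e_j>|^2 = 10; ||v||^2 = 19; deficit = 9

Write each e_j = u_j / sqrt(<u_j, u_j>) where u_j is the displayed integer vector. Then <v, e_j> = <v, u_j> / sqrt(<u_j, u_j>), so |<v, e_j>|^2 = <v, u_j>^2 / <u_j, u_j>.
Coefficients: <v, e_1> = 6/sqrt(4), <v, e_2> = -1/sqrt(1).
Square and sum: Σ |<v, e_j>|^2 = 10.
Compute ||v||^2 = v·v = 19.
Deficit = 19 − 10 = 9 ≥ 0, confirming Bessel's inequality. (The deficit equals ||v − Σ <v,e_j> e_j||^2, the squared distance from v to span{e_j}.)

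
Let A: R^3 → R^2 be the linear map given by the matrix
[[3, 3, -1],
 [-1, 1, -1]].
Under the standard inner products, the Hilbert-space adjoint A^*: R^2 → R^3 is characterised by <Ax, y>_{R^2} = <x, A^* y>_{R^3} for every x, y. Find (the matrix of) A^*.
A^* = A^T =
[[3, -1],
 [3, 1],
 [-1, -1]]

For real matrices with standard dot products, the defining identity <Ax, y> = <x, A^* y> gives (Ax)^T y = x^T (A^*) y, i.e. x^T A^T y = x^T (A^*) y. Since this holds for all x, y, we must have A^* = A^T. Therefore
A^* =
[[3, -1],
 [3, 1],
 [-1, -1]].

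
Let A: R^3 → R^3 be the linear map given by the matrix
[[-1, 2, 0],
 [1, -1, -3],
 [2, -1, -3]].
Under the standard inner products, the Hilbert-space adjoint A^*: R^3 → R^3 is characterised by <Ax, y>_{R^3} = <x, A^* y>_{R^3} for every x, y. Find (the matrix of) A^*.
A^* = A^T =
[[-1, 1, 2],
 [2, -1, -1],
 [0, -3, -3]]

For real matrices with standard dot products, the defining identity <Ax, y> = <x, A^* y> gives (Ax)^T y = x^T (A^*) y, i.e. x^T A^T y = x^T (A^*) y. Since this holds for all x, y, we must have A^* = A^T. Therefore
A^* =
[[-1, 1, 2],
 [2, -1, -1],
 [0, -3, -3]].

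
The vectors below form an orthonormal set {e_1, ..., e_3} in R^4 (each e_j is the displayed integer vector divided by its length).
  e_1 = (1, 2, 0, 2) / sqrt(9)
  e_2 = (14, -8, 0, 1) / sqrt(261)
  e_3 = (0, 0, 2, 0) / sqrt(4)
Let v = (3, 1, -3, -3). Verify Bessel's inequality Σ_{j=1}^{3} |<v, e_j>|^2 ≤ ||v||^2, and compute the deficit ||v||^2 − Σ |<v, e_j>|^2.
Σ |<v, e_j>|^2 = 371/29; ||v||^2 = 28; deficit = 441/29

Write each e_j = u_j / sqrt(<u_j, u_j>) where u_j is the displayed integer vector. Then <v, e_j> = <v, u_j> / sqrt(<u_j, u_j>), so |<v, e_j>|^2 = <v, u_j>^2 / <u_j, u_j>.
Coefficients: <v, e_1> = -1/sqrt(9), <v, e_2> = 31/sqrt(261), <v, e_3> = -6/sqrt(4).
Square and sum: Σ |<v, e_j>|^2 = 371/29.
Compute ||v||^2 = v·v = 28.
Deficit = 28 − 371/29 = 441/29 ≥ 0, confirming Bessel's inequality. (The deficit equals ||v − Σ <v,e_j> e_j||^2, the squared distance from v to span{e_j}.)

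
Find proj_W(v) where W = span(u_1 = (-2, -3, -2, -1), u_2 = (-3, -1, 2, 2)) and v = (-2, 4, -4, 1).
proj_W(v) = (73/105, 29/105, -2/5, -44/105)

Set up U = [u_1 | ... | u_2] ∈ R^(4×2). The projector onto W = col(U) is P = U (U^T U)^(-1) U^T.
Compute U^T U =
  [18, 3]
  [3, 18],
and U^T v = (-1, -4).
Solve U^T U · c = U^T v for the coefficients: c = (-2/105, -23/105). The projection is proj_W(v) = U c.
Check: (v - proj_W(v)) · u_1 = 0  (should be 0).
Check: (v - proj_W(v)) · u_2 = 0  (should be 0).
Result: proj_W(v) = (73/105, 29/105, -2/5, -44/105).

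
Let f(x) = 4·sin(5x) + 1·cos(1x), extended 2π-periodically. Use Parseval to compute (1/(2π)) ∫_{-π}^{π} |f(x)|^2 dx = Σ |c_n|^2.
Σ |c_n|^2 = 17/2

Expand |f|^2 and use orthogonality of {sin(nx), cos(mx)} on [-π, π]:
  ∫_{-π}^{π} sin(nx)^2 dx = π, ∫ cos(mx)^2 dx = π, and cross terms integrate to 0.
So ∫_{-π}^{π} f(x)^2 dx = 4^2 · π + 1^2 · π = (16 + 1)π.
Divide by 2π: (16 + 1)/2 = 17/2.
By Parseval, this equals Σ |c_n|^2.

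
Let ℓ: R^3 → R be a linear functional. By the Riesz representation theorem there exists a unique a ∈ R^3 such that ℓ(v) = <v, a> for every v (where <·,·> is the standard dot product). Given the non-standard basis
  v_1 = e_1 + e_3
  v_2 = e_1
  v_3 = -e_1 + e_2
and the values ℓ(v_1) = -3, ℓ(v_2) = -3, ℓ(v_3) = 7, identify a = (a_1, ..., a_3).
a = (-3, 4, 0)

Write a = (a_1, ..., a_3) in the standard basis. For each basis vector v_i, ℓ(v_i) = <v_i, a> is a linear equation in the a_j's. Collect the n equations into a matrix system V a = ℓ, where row i of V is v_i (expressed in the standard basis). Since V is invertible (lower-triangular with 1s on the diagonal, up to permutation), solve by back-substitution:
  V =
[[1, 0, 1],
 [1, 0, 0],
 [-1, 1, 0]]
  V a = (-3, -3, 7)
Solving gives a = (-3, 4, 0).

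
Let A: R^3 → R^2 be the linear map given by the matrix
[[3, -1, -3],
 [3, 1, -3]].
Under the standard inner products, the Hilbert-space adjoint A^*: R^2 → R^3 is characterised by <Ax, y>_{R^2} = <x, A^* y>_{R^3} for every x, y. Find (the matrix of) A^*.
A^* = A^T =
[[3, 3],
 [-1, 1],
 [-3, -3]]

For real matrices with standard dot products, the defining identity <Ax, y> = <x, A^* y> gives (Ax)^T y = x^T (A^*) y, i.e. x^T A^T y = x^T (A^*) y. Since this holds for all x, y, we must have A^* = A^T. Therefore
A^* =
[[3, 3],
 [-1, 1],
 [-3, -3]].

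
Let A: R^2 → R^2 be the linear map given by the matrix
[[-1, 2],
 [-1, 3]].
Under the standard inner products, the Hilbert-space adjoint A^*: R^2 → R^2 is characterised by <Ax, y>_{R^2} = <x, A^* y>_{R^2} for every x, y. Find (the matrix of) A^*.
A^* = A^T =
[[-1, -1],
 [2, 3]]

For real matrices with standard dot products, the defining identity <Ax, y> = <x, A^* y> gives (Ax)^T y = x^T (A^*) y, i.e. x^T A^T y = x^T (A^*) y. Since this holds for all x, y, we must have A^* = A^T. Therefore
A^* =
[[-1, -1],
 [2, 3]].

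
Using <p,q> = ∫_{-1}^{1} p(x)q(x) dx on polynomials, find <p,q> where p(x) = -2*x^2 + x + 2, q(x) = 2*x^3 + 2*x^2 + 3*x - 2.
<p,q> = -22/15

Expand the product: p(x)·q(x) = -4*x^5 - 2*x^4 + 11*x^2 + 4*x - 4.
∫_{-1}^{1} of each monomial x^k gives [2/(k+1) if k even, 0 if k odd]. Integrating term-by-term (or equivalently evaluating the antiderivative F(x) = -2*x^6/3 - 2*x^5/5 + 11*x^3/3 + 2*x^2 - 4*x at the endpoints):
  F(1) − F(−1) = 3/5 − (31/15) = -22/15.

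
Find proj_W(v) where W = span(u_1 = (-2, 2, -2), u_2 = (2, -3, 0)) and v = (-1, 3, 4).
proj_W(v) = (-11/14, 22/7, 55/14)

Set up U = [u_1 | ... | u_2] ∈ R^(3×2). The projector onto W = col(U) is P = U (U^T U)^(-1) U^T.
Compute U^T U =
  [12, -10]
  [-10, 13],
and U^T v = (0, -11).
Solve U^T U · c = U^T v for the coefficients: c = (-55/28, -33/14). The projection is proj_W(v) = U c.
Check: (v - proj_W(v)) · u_1 = 0  (should be 0).
Check: (v - proj_W(v)) · u_2 = 0  (should be 0).
Result: proj_W(v) = (-11/14, 22/7, 55/14).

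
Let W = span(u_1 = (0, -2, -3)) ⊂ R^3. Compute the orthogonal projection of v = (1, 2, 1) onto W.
proj_W(v) = (0, 14/13, 21/13)

Set up U = [u_1 | ... | u_1] ∈ R^(3×1). The projector onto W = col(U) is P = U (U^T U)^(-1) U^T.
Compute U^T U =
  [13],
and U^T v = (-7).
Solve U^T U · c = U^T v for the coefficients: c = (-7/13). The projection is proj_W(v) = U c.
Check: (v - proj_W(v)) · u_1 = 0  (should be 0).
Result: proj_W(v) = (0, 14/13, 21/13).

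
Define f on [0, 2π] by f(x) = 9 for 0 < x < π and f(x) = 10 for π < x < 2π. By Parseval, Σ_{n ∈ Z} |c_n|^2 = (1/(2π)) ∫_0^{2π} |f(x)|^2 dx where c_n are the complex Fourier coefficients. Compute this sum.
Σ |c_n|^2 = 181/2

Parseval equates the L^2 energy of f (normalised by 1/(2π)) with the ℓ^2 sum of its Fourier coefficients: (1/(2π)) ∫_0^{2π} |f|^2 = Σ |c_n|^2.
Compute the left side: (1/(2π)) [∫_0^π 9^2 dx + ∫_π^{2π} 10^2 dx] = (1/(2π)) · (81π + 100π) = (81 + 100)/2 = 181/2.
So Σ_{n ∈ Z} |c_n|^2 = 181/2.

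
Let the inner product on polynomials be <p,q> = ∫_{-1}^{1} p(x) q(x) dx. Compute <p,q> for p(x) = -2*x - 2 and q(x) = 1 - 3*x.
<p,q> = 0

Expand the product: p(x)·q(x) = 6*x^2 + 4*x - 2.
∫_{-1}^{1} of each monomial x^k gives [2/(k+1) if k even, 0 if k odd]. Integrating term-by-term (or equivalently evaluating the antiderivative F(x) = 2*x^3 + 2*x^2 - 2*x at the endpoints):
  F(1) − F(−1) = 2 − (2) = 0.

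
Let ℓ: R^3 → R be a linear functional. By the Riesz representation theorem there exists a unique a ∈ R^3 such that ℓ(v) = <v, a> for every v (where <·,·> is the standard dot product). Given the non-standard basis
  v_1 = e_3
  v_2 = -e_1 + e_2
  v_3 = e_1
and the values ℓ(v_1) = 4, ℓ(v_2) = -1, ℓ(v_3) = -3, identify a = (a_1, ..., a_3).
a = (-3, -4, 4)

Write a = (a_1, ..., a_3) in the standard basis. For each basis vector v_i, ℓ(v_i) = <v_i, a> is a linear equation in the a_j's. Collect the n equations into a matrix system V a = ℓ, where row i of V is v_i (expressed in the standard basis). Since V is invertible (lower-triangular with 1s on the diagonal, up to permutation), solve by back-substitution:
  V =
[[0, 0, 1],
 [-1, 1, 0],
 [1, 0, 0]]
  V a = (4, -1, -3)
Solving gives a = (-3, -4, 4).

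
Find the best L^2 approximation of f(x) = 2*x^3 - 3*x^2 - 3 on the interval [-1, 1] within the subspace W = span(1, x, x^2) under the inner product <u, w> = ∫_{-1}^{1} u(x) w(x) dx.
g(x) = -3*x^2 + 6*x/5 - 3

The best approximation g ∈ W is the orthogonal projection of f onto W. Writing g = a_0 + a_1 x + a_2 x^2, the coefficients solve the normal equations G · a = b where
  G_{ij} = <φ_i, φ_j> and b_i = <f, φ_i>, with φ_0 = 1, φ_1 = x, φ_2 = x^2.
G =
  [2, 0, 2/3]
  [0, 2/3, 0]
  [2/3, 0, 2/5],
b = (-8, 4/5, -16/5).
Solving gives a_0 = -3, a_1 = 6/5, a_2 = -3, so
  g(x) = -3*x^2 + 6*x/5 - 3.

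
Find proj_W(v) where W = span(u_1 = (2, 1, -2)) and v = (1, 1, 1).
proj_W(v) = (2/9, 1/9, -2/9)

Set up U = [u_1 | ... | u_1] ∈ R^(3×1). The projector onto W = col(U) is P = U (U^T U)^(-1) U^T.
Compute U^T U =
  [9],
and U^T v = (1).
Solve U^T U · c = U^T v for the coefficients: c = (1/9). The projection is proj_W(v) = U c.
Check: (v - proj_W(v)) · u_1 = 0  (should be 0).
Result: proj_W(v) = (2/9, 1/9, -2/9).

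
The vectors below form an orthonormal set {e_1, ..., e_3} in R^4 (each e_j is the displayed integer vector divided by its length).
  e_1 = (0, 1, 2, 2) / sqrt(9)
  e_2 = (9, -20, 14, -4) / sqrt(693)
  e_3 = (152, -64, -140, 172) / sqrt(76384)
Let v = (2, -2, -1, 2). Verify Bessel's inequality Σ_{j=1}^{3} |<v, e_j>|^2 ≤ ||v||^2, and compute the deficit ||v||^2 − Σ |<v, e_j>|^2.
Σ |<v, e_j>|^2 = 797/62; ||v||^2 = 13; deficit = 9/62

Write each e_j = u_j / sqrt(<u_j, u_j>) where u_j is the displayed integer vector. Then <v, e_j> = <v, u_j> / sqrt(<u_j, u_j>), so |<v, e_j>|^2 = <v, u_j>^2 / <u_j, u_j>.
Coefficients: <v, e_1> = 0/sqrt(9), <v, e_2> = 36/sqrt(693), <v, e_3> = 916/sqrt(76384).
Square and sum: Σ |<v, e_j>|^2 = 797/62.
Compute ||v||^2 = v·v = 13.
Deficit = 13 − 797/62 = 9/62 ≥ 0, confirming Bessel's inequality. (The deficit equals ||v − Σ <v,e_j> e_j||^2, the squared distance from v to span{e_j}.)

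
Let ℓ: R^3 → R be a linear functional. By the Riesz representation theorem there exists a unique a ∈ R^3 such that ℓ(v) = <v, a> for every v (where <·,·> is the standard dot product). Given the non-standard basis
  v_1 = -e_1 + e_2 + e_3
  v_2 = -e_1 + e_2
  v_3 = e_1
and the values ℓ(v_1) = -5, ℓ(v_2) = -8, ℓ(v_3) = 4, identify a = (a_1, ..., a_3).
a = (4, -4, 3)

Write a = (a_1, ..., a_3) in the standard basis. For each basis vector v_i, ℓ(v_i) = <v_i, a> is a linear equation in the a_j's. Collect the n equations into a matrix system V a = ℓ, where row i of V is v_i (expressed in the standard basis). Since V is invertible (lower-triangular with 1s on the diagonal, up to permutation), solve by back-substitution:
  V =
[[-1, 1, 1],
 [-1, 1, 0],
 [1, 0, 0]]
  V a = (-5, -8, 4)
Solving gives a = (4, -4, 3).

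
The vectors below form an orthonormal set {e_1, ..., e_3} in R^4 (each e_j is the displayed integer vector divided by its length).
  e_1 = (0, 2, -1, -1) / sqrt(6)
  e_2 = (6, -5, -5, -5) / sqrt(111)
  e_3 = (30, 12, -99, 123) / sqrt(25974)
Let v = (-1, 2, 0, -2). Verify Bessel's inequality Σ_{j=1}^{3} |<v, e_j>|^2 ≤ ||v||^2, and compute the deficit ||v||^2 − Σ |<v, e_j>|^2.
Σ |<v, e_j>|^2 = 114/13; ||v||^2 = 9; deficit = 3/13

Write each e_j = u_j / sqrt(<u_j, u_j>) where u_j is the displayed integer vector. Then <v, e_j> = <v, u_j> / sqrt(<u_j, u_j>), so |<v, e_j>|^2 = <v, u_j>^2 / <u_j, u_j>.
Coefficients: <v, e_1> = 6/sqrt(6), <v, e_2> = -6/sqrt(111), <v, e_3> = -252/sqrt(25974).
Square and sum: Σ |<v, e_j>|^2 = 114/13.
Compute ||v||^2 = v·v = 9.
Deficit = 9 − 114/13 = 3/13 ≥ 0, confirming Bessel's inequality. (The deficit equals ||v − Σ <v,e_j> e_j||^2, the squared distance from v to span{e_j}.)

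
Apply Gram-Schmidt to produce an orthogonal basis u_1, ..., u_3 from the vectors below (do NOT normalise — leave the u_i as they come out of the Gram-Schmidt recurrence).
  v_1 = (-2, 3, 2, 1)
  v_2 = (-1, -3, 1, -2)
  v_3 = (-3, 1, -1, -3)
Orthogonal basis:
  u_1 = (-2, 3, 2, 1)
  u_2 = (-16/9, -11/6, 16/9, -29/18)
  u_3 = (-355/221, 290/221, -529/221, -522/221)

Apply the Gram-Schmidt recurrence
  u_1 = v_1
  u_i = v_i − Σ_{j<i} ((v_i · u_j) / (u_j · u_j)) · u_j.

Step by step this gives:
  u_1 = (-2, 3, 2, 1)
  u_2 = (-16/9, -11/6, 16/9, -29/18)
  u_3 = (-355/221, 290/221, -529/221, -522/221)

Orthogonality check:
  u_2 · u_1 = 0 (should be 0)
  u_3 · u_1 = 0 (should be 0)
  u_3 · u_2 = 0 (should be 0)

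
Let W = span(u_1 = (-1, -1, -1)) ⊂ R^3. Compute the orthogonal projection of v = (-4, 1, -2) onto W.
proj_W(v) = (-5/3, -5/3, -5/3)

Set up U = [u_1 | ... | u_1] ∈ R^(3×1). The projector onto W = col(U) is P = U (U^T U)^(-1) U^T.
Compute U^T U =
  [3],
and U^T v = (5).
Solve U^T U · c = U^T v for the coefficients: c = (5/3). The projection is proj_W(v) = U c.
Check: (v - proj_W(v)) · u_1 = 0  (should be 0).
Result: proj_W(v) = (-5/3, -5/3, -5/3).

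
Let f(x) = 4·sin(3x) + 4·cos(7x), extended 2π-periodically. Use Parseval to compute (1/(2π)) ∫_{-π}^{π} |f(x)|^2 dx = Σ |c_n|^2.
Σ |c_n|^2 = 16

Expand |f|^2 and use orthogonality of {sin(nx), cos(mx)} on [-π, π]:
  ∫_{-π}^{π} sin(nx)^2 dx = π, ∫ cos(mx)^2 dx = π, and cross terms integrate to 0.
So ∫_{-π}^{π} f(x)^2 dx = 4^2 · π + 4^2 · π = (16 + 16)π.
Divide by 2π: (16 + 16)/2 = 16.
By Parseval, this equals Σ |c_n|^2.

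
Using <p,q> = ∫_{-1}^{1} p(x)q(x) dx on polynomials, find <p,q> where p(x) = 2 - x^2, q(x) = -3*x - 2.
<p,q> = -20/3

Expand the product: p(x)·q(x) = 3*x^3 + 2*x^2 - 6*x - 4.
∫_{-1}^{1} of each monomial x^k gives [2/(k+1) if k even, 0 if k odd]. Integrating term-by-term (or equivalently evaluating the antiderivative F(x) = 3*x^4/4 + 2*x^3/3 - 3*x^2 - 4*x at the endpoints):
  F(1) − F(−1) = -67/12 − (13/12) = -20/3.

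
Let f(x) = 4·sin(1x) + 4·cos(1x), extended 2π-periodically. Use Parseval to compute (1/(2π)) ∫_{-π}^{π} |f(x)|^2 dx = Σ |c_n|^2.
Σ |c_n|^2 = 16

Expand |f|^2 and use orthogonality of {sin(nx), cos(mx)} on [-π, π]:
  ∫_{-π}^{π} sin(nx)^2 dx = π, ∫ cos(mx)^2 dx = π, and cross terms integrate to 0.
So ∫_{-π}^{π} f(x)^2 dx = 4^2 · π + 4^2 · π = (16 + 16)π.
Divide by 2π: (16 + 16)/2 = 16.
By Parseval, this equals Σ |c_n|^2.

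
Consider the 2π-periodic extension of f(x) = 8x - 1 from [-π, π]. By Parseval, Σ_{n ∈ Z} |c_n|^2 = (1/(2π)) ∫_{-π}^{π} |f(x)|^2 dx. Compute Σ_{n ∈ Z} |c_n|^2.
Σ |c_n|^2 = 64π^2/3 + 1

Expand and integrate term by term over [-π, π]:
  ∫ (8x)^2 dx = 64·(2π^3/3); ∫ 2·8·(-1)·x dx = 0 (odd integrand); ∫ (-1)^2 dx = 1·2π.
So (1/(2π)) ∫_{-π}^{π} (8x - 1)^2 dx = 64π^2/3 + 1 = 64π^2/3 + 1.
Parseval ⇒ Σ |c_n|^2 = 64π^2/3 + 1.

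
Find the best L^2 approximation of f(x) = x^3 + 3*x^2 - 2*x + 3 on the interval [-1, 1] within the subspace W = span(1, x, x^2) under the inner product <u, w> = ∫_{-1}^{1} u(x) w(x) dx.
g(x) = 3*x^2 - 7*x/5 + 3

The best approximation g ∈ W is the orthogonal projection of f onto W. Writing g = a_0 + a_1 x + a_2 x^2, the coefficients solve the normal equations G · a = b where
  G_{ij} = <φ_i, φ_j> and b_i = <f, φ_i>, with φ_0 = 1, φ_1 = x, φ_2 = x^2.
G =
  [2, 0, 2/3]
  [0, 2/3, 0]
  [2/3, 0, 2/5],
b = (8, -14/15, 16/5).
Solving gives a_0 = 3, a_1 = -7/5, a_2 = 3, so
  g(x) = 3*x^2 - 7*x/5 + 3.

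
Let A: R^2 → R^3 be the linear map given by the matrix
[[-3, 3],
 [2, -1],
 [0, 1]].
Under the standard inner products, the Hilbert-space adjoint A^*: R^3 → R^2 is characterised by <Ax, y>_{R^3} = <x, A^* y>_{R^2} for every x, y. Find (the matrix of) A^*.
A^* = A^T =
[[-3, 2, 0],
 [3, -1, 1]]

For real matrices with standard dot products, the defining identity <Ax, y> = <x, A^* y> gives (Ax)^T y = x^T (A^*) y, i.e. x^T A^T y = x^T (A^*) y. Since this holds for all x, y, we must have A^* = A^T. Therefore
A^* =
[[-3, 2, 0],
 [3, -1, 1]].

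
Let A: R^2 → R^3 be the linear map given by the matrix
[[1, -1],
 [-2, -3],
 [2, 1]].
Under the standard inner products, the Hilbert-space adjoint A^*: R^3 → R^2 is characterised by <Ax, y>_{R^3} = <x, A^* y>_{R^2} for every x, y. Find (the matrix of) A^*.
A^* = A^T =
[[1, -2, 2],
 [-1, -3, 1]]

For real matrices with standard dot products, the defining identity <Ax, y> = <x, A^* y> gives (Ax)^T y = x^T (A^*) y, i.e. x^T A^T y = x^T (A^*) y. Since this holds for all x, y, we must have A^* = A^T. Therefore
A^* =
[[1, -2, 2],
 [-1, -3, 1]].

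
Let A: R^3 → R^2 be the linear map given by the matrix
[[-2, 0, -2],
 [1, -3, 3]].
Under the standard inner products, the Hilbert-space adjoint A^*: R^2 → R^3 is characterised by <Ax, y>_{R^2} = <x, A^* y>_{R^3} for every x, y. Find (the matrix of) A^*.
A^* = A^T =
[[-2, 1],
 [0, -3],
 [-2, 3]]

For real matrices with standard dot products, the defining identity <Ax, y> = <x, A^* y> gives (Ax)^T y = x^T (A^*) y, i.e. x^T A^T y = x^T (A^*) y. Since this holds for all x, y, we must have A^* = A^T. Therefore
A^* =
[[-2, 1],
 [0, -3],
 [-2, 3]].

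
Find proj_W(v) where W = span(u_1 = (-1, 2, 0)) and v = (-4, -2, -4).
proj_W(v) = (0, 0, 0)

Set up U = [u_1 | ... | u_1] ∈ R^(3×1). The projector onto W = col(U) is P = U (U^T U)^(-1) U^T.
Compute U^T U =
  [5],
and U^T v = (0).
Solve U^T U · c = U^T v for the coefficients: c = (0). The projection is proj_W(v) = U c.
Check: (v - proj_W(v)) · u_1 = 0  (should be 0).
Result: proj_W(v) = (0, 0, 0).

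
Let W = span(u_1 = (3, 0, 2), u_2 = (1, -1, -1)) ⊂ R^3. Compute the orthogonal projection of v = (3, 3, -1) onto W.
proj_W(v) = (33/19, -3/19, 17/19)

Set up U = [u_1 | ... | u_2] ∈ R^(3×2). The projector onto W = col(U) is P = U (U^T U)^(-1) U^T.
Compute U^T U =
  [13, 1]
  [1, 3],
and U^T v = (7, 1).
Solve U^T U · c = U^T v for the coefficients: c = (10/19, 3/19). The projection is proj_W(v) = U c.
Check: (v - proj_W(v)) · u_1 = 0  (should be 0).
Check: (v - proj_W(v)) · u_2 = 0  (should be 0).
Result: proj_W(v) = (33/19, -3/19, 17/19).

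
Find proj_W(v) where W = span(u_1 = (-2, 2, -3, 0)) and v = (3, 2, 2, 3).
proj_W(v) = (16/17, -16/17, 24/17, 0)

Set up U = [u_1 | ... | u_1] ∈ R^(4×1). The projector onto W = col(U) is P = U (U^T U)^(-1) U^T.
Compute U^T U =
  [17],
and U^T v = (-8).
Solve U^T U · c = U^T v for the coefficients: c = (-8/17). The projection is proj_W(v) = U c.
Check: (v - proj_W(v)) · u_1 = 0  (should be 0).
Result: proj_W(v) = (16/17, -16/17, 24/17, 0).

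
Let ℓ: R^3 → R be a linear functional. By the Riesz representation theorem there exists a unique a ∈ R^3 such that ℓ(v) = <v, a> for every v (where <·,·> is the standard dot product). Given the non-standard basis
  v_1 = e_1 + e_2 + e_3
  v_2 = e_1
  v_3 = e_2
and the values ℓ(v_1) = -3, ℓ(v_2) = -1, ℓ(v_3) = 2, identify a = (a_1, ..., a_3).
a = (-1, 2, -4)

Write a = (a_1, ..., a_3) in the standard basis. For each basis vector v_i, ℓ(v_i) = <v_i, a> is a linear equation in the a_j's. Collect the n equations into a matrix system V a = ℓ, where row i of V is v_i (expressed in the standard basis). Since V is invertible (lower-triangular with 1s on the diagonal, up to permutation), solve by back-substitution:
  V =
[[1, 1, 1],
 [1, 0, 0],
 [0, 1, 0]]
  V a = (-3, -1, 2)
Solving gives a = (-1, 2, -4).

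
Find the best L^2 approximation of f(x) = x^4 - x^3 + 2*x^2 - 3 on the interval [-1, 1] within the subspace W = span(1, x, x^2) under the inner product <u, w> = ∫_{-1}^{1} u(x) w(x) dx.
g(x) = 20*x^2/7 - 3*x/5 - 108/35

The best approximation g ∈ W is the orthogonal projection of f onto W. Writing g = a_0 + a_1 x + a_2 x^2, the coefficients solve the normal equations G · a = b where
  G_{ij} = <φ_i, φ_j> and b_i = <f, φ_i>, with φ_0 = 1, φ_1 = x, φ_2 = x^2.
G =
  [2, 0, 2/3]
  [0, 2/3, 0]
  [2/3, 0, 2/5],
b = (-64/15, -2/5, -32/35).
Solving gives a_0 = -108/35, a_1 = -3/5, a_2 = 20/7, so
  g(x) = 20*x^2/7 - 3*x/5 - 108/35.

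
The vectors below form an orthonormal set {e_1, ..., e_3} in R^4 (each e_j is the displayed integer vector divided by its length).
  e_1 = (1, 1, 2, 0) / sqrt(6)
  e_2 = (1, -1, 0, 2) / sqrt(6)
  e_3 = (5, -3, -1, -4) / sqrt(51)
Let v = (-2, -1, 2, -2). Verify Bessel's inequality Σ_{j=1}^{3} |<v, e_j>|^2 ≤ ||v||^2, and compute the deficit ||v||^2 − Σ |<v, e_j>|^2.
Σ |<v, e_j>|^2 = 74/17; ||v||^2 = 13; deficit = 147/17

Write each e_j = u_j / sqrt(<u_j, u_j>) where u_j is the displayed integer vector. Then <v, e_j> = <v, u_j> / sqrt(<u_j, u_j>), so |<v, e_j>|^2 = <v, u_j>^2 / <u_j, u_j>.
Coefficients: <v, e_1> = 1/sqrt(6), <v, e_2> = -5/sqrt(6), <v, e_3> = -1/sqrt(51).
Square and sum: Σ |<v, e_j>|^2 = 74/17.
Compute ||v||^2 = v·v = 13.
Deficit = 13 − 74/17 = 147/17 ≥ 0, confirming Bessel's inequality. (The deficit equals ||v − Σ <v,e_j> e_j||^2, the squared distance from v to span{e_j}.)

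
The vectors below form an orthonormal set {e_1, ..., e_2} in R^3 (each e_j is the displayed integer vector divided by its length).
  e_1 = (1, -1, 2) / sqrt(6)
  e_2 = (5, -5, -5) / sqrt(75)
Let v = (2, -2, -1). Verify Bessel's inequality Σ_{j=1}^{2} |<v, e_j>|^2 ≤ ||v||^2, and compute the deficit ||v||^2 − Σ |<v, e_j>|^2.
Σ |<v, e_j>|^2 = 9; ||v||^2 = 9; deficit = 0

Write each e_j = u_j / sqrt(<u_j, u_j>) where u_j is the displayed integer vector. Then <v, e_j> = <v, u_j> / sqrt(<u_j, u_j>), so |<v, e_j>|^2 = <v, u_j>^2 / <u_j, u_j>.
Coefficients: <v, e_1> = 2/sqrt(6), <v, e_2> = 25/sqrt(75).
Square and sum: Σ |<v, e_j>|^2 = 9.
Compute ||v||^2 = v·v = 9.
Deficit = 9 − 9 = 0 ≥ 0, confirming Bessel's inequality. (The deficit equals ||v − Σ <v,e_j> e_j||^2, the squared distance from v to span{e_j}.)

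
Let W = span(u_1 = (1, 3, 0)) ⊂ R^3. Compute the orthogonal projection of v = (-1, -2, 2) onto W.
proj_W(v) = (-7/10, -21/10, 0)

Set up U = [u_1 | ... | u_1] ∈ R^(3×1). The projector onto W = col(U) is P = U (U^T U)^(-1) U^T.
Compute U^T U =
  [10],
and U^T v = (-7).
Solve U^T U · c = U^T v for the coefficients: c = (-7/10). The projection is proj_W(v) = U c.
Check: (v - proj_W(v)) · u_1 = 0  (should be 0).
Result: proj_W(v) = (-7/10, -21/10, 0).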